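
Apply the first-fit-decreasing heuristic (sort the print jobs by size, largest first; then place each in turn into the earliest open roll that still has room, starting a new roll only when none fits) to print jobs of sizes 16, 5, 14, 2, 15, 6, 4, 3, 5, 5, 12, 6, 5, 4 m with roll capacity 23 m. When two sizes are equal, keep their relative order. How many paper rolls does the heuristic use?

5

Sorted descending: 16, 15, 14, 12, 6, 6, 5, 5, 5, 5, 4, 4, 3, 2.
  16 → roll 1 (new)  [load 16/23]
  15 → roll 2 (new)  [load 15/23]
  14 → roll 3 (new)  [load 14/23]
  12 → roll 4 (new)  [load 12/23]
  6 → roll 1  [load 22/23]
  6 → roll 2  [load 21/23]
  5 → roll 3  [load 19/23]
  5 → roll 4  [load 17/23]
  5 → roll 4  [load 22/23]
  5 → roll 5 (new)  [load 5/23]
  4 → roll 3  [load 23/23]
  4 → roll 5  [load 9/23]
  3 → roll 5  [load 12/23]
  2 → roll 2  [load 23/23]
5 paper rolls opened.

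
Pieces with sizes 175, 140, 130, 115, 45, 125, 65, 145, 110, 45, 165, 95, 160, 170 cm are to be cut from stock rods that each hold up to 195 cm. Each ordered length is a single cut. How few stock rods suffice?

11

Total = 175 + 170 + 165 + 160 + 145 + 140 + 130 + 125 + 115 + 110 + 95 + 65 + 45 + 45 = 1685 cm.
Lower bound: ⌈1685/195⌉ = 9 stock rods.
Also, 10 pieces each exceed 195/2 cm, and no two of those can share a stock rod, so at least 10 stock rods are needed.
A packing using 11 stock rods:
  stock rod 1: 175 = 175
  stock rod 2: 170 = 170
  stock rod 3: 165 = 165
  stock rod 4: 160 = 160
  stock rod 5: 145 + 45 = 190
  stock rod 6: 140 + 45 = 185
  stock rod 7: 130 + 65 = 195
  stock rod 8: 125 = 125
  stock rod 9: 115 = 115
  stock rod 10: 110 = 110
  stock rod 11: 95 = 95
No arrangement into 10 stock rods stays within capacity, so 11 is optimal.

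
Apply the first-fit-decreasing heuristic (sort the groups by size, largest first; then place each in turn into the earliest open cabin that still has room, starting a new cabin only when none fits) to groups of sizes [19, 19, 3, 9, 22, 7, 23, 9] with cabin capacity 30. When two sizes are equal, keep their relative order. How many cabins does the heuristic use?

Sorted descending: 23, 22, 19, 19, 9, 9, 7, 3.
  23 → cabin 1 (new)  [load 23/30]
  22 → cabin 2 (new)  [load 22/30]
  19 → cabin 3 (new)  [load 19/30]
  19 → cabin 4 (new)  [load 19/30]
  9 → cabin 3  [load 28/30]
  9 → cabin 4  [load 28/30]
  7 → cabin 1  [load 30/30]
  3 → cabin 2  [load 25/30]
4 cabins opened.

4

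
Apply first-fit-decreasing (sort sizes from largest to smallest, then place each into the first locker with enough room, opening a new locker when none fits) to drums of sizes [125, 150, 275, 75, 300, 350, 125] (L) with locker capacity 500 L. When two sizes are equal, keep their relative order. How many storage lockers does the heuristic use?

Sorted descending: 350, 300, 275, 150, 125, 125, 75.
  350 → locker 1 (new)  [load 350/500]
  300 → locker 2 (new)  [load 300/500]
  275 → locker 3 (new)  [load 275/500]
  150 → locker 1  [load 500/500]
  125 → locker 2  [load 425/500]
  125 → locker 3  [load 400/500]
  75 → locker 2  [load 500/500]
3 storage lockers opened.

3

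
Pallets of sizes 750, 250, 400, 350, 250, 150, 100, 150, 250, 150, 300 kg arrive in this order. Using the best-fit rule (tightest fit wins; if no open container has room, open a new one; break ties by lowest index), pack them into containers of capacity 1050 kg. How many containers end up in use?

  750 → container 1 (new)  [load 750/1050]
  250 → container 1  [load 1000/1050]
  400 → container 2 (new)  [load 400/1050]
  350 → container 2  [load 750/1050]
  250 → container 2  [load 1000/1050]
  150 → container 3 (new)  [load 150/1050]
  100 → container 3  [load 250/1050]
  150 → container 3  [load 400/1050]
  250 → container 3  [load 650/1050]
  150 → container 3  [load 800/1050]
  300 → container 4 (new)  [load 300/1050]
4 containers opened.

4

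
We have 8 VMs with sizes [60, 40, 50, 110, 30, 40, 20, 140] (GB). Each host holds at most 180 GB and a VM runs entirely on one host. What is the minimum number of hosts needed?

3

Total = 140 + 110 + 60 + 50 + 40 + 40 + 30 + 20 = 490 GB.
Lower bound: ⌈490/180⌉ = 3 hosts.
A packing using 3 hosts:
  host 1: 140 + 40 = 180
  host 2: 110 + 60 = 170
  host 3: 50 + 40 + 30 + 20 = 140
This matches the lower bound, so 3 is optimal.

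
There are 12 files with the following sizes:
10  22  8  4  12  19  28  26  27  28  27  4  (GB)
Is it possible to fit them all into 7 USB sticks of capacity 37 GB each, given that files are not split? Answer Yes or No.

Yes

A valid assignment using 7 USB sticks:
  USB stick 1: 28 + 8 = 36
  USB stick 2: 28 + 4 + 4 = 36
  USB stick 3: 27 + 10 = 37
  USB stick 4: 27 = 27
  USB stick 5: 26 = 26
  USB stick 6: 22 + 12 = 34
  USB stick 7: 19 = 19
Every load is within 37 GB, so 7 USB sticks suffice.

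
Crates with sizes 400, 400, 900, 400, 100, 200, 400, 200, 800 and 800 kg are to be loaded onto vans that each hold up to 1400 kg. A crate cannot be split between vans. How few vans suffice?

4

Total = 900 + 800 + 800 + 400 + 400 + 400 + 400 + 200 + 200 + 100 = 4600 kg.
Lower bound: ⌈4600/1400⌉ = 4 vans.
A packing using 4 vans:
  van 1: 900 + 400 + 100 = 1400
  van 2: 800 + 400 + 200 = 1400
  van 3: 800 + 400 + 200 = 1400
  van 4: 400 = 400
This matches the lower bound, so 4 is optimal.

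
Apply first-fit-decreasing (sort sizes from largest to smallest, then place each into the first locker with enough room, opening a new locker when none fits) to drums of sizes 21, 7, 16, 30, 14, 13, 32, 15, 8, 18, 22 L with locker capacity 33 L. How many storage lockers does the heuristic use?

7

Sorted descending: 32, 30, 22, 21, 18, 16, 15, 14, 13, 8, 7.
  32 → locker 1 (new)  [load 32/33]
  30 → locker 2 (new)  [load 30/33]
  22 → locker 3 (new)  [load 22/33]
  21 → locker 4 (new)  [load 21/33]
  18 → locker 5 (new)  [load 18/33]
  16 → locker 6 (new)  [load 16/33]
  15 → locker 5  [load 33/33]
  14 → locker 6  [load 30/33]
  13 → locker 7 (new)  [load 13/33]
  8 → locker 3  [load 30/33]
  7 → locker 4  [load 28/33]
7 storage lockers opened.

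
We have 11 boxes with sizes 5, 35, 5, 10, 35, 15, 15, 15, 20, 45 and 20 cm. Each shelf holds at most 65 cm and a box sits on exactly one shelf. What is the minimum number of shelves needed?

4

Total = 45 + 35 + 35 + 20 + 20 + 15 + 15 + 15 + 10 + 5 + 5 = 220 cm.
Lower bound: ⌈220/65⌉ = 4 shelves.
A packing using 4 shelves:
  shelf 1: 45 + 20 = 65
  shelf 2: 35 + 20 + 10 = 65
  shelf 3: 35 + 15 + 15 = 65
  shelf 4: 15 + 5 + 5 = 25
This matches the lower bound, so 4 is optimal.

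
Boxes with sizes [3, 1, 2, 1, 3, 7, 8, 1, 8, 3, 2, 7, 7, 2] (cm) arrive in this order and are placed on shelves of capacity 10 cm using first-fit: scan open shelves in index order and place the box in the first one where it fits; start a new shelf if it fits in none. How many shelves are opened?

  3 → shelf 1 (new)  [load 3/10]
  1 → shelf 1  [load 4/10]
  2 → shelf 1  [load 6/10]
  1 → shelf 1  [load 7/10]
  3 → shelf 1  [load 10/10]
  7 → shelf 2 (new)  [load 7/10]
  8 → shelf 3 (new)  [load 8/10]
  1 → shelf 2  [load 8/10]
  8 → shelf 4 (new)  [load 8/10]
  3 → shelf 5 (new)  [load 3/10]
  2 → shelf 2  [load 10/10]
  7 → shelf 5  [load 10/10]
  7 → shelf 6 (new)  [load 7/10]
  2 → shelf 3  [load 10/10]
6 shelves opened.

6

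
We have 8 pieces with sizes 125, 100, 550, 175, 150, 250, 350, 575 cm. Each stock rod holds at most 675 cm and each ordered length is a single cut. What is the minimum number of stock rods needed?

4

Total = 575 + 550 + 350 + 250 + 175 + 150 + 125 + 100 = 2275 cm.
Lower bound: ⌈2275/675⌉ = 4 stock rods.
A packing using 4 stock rods:
  stock rod 1: 575 + 100 = 675
  stock rod 2: 550 + 125 = 675
  stock rod 3: 350 + 250 = 600
  stock rod 4: 175 + 150 = 325
This matches the lower bound, so 4 is optimal.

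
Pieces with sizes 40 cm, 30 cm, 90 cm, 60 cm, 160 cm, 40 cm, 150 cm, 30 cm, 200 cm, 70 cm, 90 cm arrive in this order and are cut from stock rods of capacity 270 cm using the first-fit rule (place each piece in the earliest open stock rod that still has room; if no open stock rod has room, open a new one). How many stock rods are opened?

4

  40 → stock rod 1 (new)  [load 40/270]
  30 → stock rod 1  [load 70/270]
  90 → stock rod 1  [load 160/270]
  60 → stock rod 1  [load 220/270]
  160 → stock rod 2 (new)  [load 160/270]
  40 → stock rod 1  [load 260/270]
  150 → stock rod 3 (new)  [load 150/270]
  30 → stock rod 2  [load 190/270]
  200 → stock rod 4 (new)  [load 200/270]
  70 → stock rod 2  [load 260/270]
  90 → stock rod 3  [load 240/270]
4 stock rods opened.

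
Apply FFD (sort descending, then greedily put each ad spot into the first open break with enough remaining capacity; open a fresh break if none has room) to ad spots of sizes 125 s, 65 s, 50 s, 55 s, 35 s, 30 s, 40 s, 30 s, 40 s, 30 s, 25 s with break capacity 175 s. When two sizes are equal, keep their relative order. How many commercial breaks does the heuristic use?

Sorted descending: 125, 65, 55, 50, 40, 40, 35, 30, 30, 30, 25.
  125 → break 1 (new)  [load 125/175]
  65 → break 2 (new)  [load 65/175]
  55 → break 2  [load 120/175]
  50 → break 1  [load 175/175]
  40 → break 2  [load 160/175]
  40 → break 3 (new)  [load 40/175]
  35 → break 3  [load 75/175]
  30 → break 3  [load 105/175]
  30 → break 3  [load 135/175]
  30 → break 3  [load 165/175]
  25 → break 4 (new)  [load 25/175]
4 commercial breaks opened.

4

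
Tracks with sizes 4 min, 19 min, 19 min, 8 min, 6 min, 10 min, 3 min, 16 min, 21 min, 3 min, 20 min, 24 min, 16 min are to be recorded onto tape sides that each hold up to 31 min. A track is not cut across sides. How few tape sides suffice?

7

Total = 24 + 21 + 20 + 19 + 19 + 16 + 16 + 10 + 8 + 6 + 4 + 3 + 3 = 169 min.
Lower bound: ⌈169/31⌉ = 6 tape sides.
Also, 7 tracks each exceed 31/2 min, and no two of those can share a side, so at least 7 tape sides are needed.
A packing using 7 tape sides:
  side 1: 24 + 6 = 30
  side 2: 21 + 10 = 31
  side 3: 20 + 8 + 3 = 31
  side 4: 19 + 4 + 3 = 26
  side 5: 19 = 19
  side 6: 16 = 16
  side 7: 16 = 16
This matches the lower bound, so 7 is optimal.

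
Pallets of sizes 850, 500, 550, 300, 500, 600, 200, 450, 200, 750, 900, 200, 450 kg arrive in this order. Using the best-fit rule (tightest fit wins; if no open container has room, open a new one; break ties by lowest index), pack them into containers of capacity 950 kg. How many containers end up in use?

8

  850 → container 1 (new)  [load 850/950]
  500 → container 2 (new)  [load 500/950]
  550 → container 3 (new)  [load 550/950]
  300 → container 3  [load 850/950]
  500 → container 4 (new)  [load 500/950]
  600 → container 5 (new)  [load 600/950]
  200 → container 5  [load 800/950]
  450 → container 2  [load 950/950]
  200 → container 4  [load 700/950]
  750 → container 6 (new)  [load 750/950]
  900 → container 7 (new)  [load 900/950]
  200 → container 6  [load 950/950]
  450 → container 8 (new)  [load 450/950]
8 containers opened.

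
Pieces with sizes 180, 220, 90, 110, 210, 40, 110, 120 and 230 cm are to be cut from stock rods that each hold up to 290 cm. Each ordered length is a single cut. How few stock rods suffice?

6

Total = 230 + 220 + 210 + 180 + 120 + 110 + 110 + 90 + 40 = 1310 cm.
Lower bound: ⌈1310/290⌉ = 5 stock rods.
A packing using 6 stock rods:
  stock rod 1: 230 + 40 = 270
  stock rod 2: 220 = 220
  stock rod 3: 210 = 210
  stock rod 4: 180 + 110 = 290
  stock rod 5: 120 + 110 = 230
  stock rod 6: 90 = 90
No arrangement into 5 stock rods stays within capacity, so 6 is optimal.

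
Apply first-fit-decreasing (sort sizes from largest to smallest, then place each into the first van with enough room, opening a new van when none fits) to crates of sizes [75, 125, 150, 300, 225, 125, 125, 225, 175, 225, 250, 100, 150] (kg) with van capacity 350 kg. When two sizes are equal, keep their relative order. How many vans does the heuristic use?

Sorted descending: 300, 250, 225, 225, 225, 175, 150, 150, 125, 125, 125, 100, 75.
  300 → van 1 (new)  [load 300/350]
  250 → van 2 (new)  [load 250/350]
  225 → van 3 (new)  [load 225/350]
  225 → van 4 (new)  [load 225/350]
  225 → van 5 (new)  [load 225/350]
  175 → van 6 (new)  [load 175/350]
  150 → van 6  [load 325/350]
  150 → van 7 (new)  [load 150/350]
  125 → van 3  [load 350/350]
  125 → van 4  [load 350/350]
  125 → van 5  [load 350/350]
  100 → van 2  [load 350/350]
  75 → van 7  [load 225/350]
7 vans opened.

7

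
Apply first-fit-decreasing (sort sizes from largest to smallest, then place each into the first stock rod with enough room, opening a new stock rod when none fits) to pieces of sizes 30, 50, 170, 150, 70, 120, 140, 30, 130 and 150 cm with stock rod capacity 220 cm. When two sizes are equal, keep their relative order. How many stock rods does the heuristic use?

Sorted descending: 170, 150, 150, 140, 130, 120, 70, 50, 30, 30.
  170 → stock rod 1 (new)  [load 170/220]
  150 → stock rod 2 (new)  [load 150/220]
  150 → stock rod 3 (new)  [load 150/220]
  140 → stock rod 4 (new)  [load 140/220]
  130 → stock rod 5 (new)  [load 130/220]
  120 → stock rod 6 (new)  [load 120/220]
  70 → stock rod 2  [load 220/220]
  50 → stock rod 1  [load 220/220]
  30 → stock rod 3  [load 180/220]
  30 → stock rod 3  [load 210/220]
6 stock rods opened.

6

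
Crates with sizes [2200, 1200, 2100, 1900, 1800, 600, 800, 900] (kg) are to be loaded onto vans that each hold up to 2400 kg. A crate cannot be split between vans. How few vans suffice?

6

Total = 2200 + 2100 + 1900 + 1800 + 1200 + 900 + 800 + 600 = 11500 kg.
Lower bound: ⌈11500/2400⌉ = 5 vans.
A packing using 6 vans:
  van 1: 2200 = 2200
  van 2: 2100 = 2100
  van 3: 1900 = 1900
  van 4: 1800 + 600 = 2400
  van 5: 1200 + 900 = 2100
  van 6: 800 = 800
No arrangement into 5 vans stays within capacity, so 6 is optimal.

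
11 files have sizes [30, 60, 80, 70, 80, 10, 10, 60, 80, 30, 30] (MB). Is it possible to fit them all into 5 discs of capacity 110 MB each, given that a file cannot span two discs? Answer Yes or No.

Total = 540 MB; ⌈540/110⌉ = 5.
6 files each exceed half the capacity and cannot share a disc, forcing at least 6 discs.
At least 6 discs are required, but only 5 are allowed.

No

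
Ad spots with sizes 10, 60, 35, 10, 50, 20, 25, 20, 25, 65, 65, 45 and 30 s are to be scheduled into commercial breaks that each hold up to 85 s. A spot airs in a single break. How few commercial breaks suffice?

Total = 65 + 65 + 60 + 50 + 45 + 35 + 30 + 25 + 25 + 20 + 20 + 10 + 10 = 460 s.
Lower bound: ⌈460/85⌉ = 6 commercial breaks.
A packing using 6 commercial breaks:
  break 1: 65 + 20 = 85
  break 2: 65 + 20 = 85
  break 3: 60 + 25 = 85
  break 4: 50 + 35 = 85
  break 5: 45 + 30 + 10 = 85
  break 6: 25 + 10 = 35
This matches the lower bound, so 6 is optimal.

6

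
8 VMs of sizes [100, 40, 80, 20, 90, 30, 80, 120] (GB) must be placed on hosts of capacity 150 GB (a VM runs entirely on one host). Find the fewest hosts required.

Total = 120 + 100 + 90 + 80 + 80 + 40 + 30 + 20 = 560 GB.
Lower bound: ⌈560/150⌉ = 4 hosts.
Also, 5 VMs each exceed 75 GB, and no two of those can share a host, so at least 5 hosts are needed.
A packing using 5 hosts:
  host 1: 120 + 30 = 150
  host 2: 100 + 40 = 140
  host 3: 90 + 20 = 110
  host 4: 80 = 80
  host 5: 80 = 80
This matches the lower bound, so 5 is optimal.

5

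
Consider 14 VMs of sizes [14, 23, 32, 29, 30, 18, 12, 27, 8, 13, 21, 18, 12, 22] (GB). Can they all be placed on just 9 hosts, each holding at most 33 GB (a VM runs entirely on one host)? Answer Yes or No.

No

Total = 279 GB; ⌈279/33⌉ = 9.
The bound of 9 does not rule out 9, but exhaustive search shows no assignment into 9 hosts of capacity 33 GB exists — the minimum is 10.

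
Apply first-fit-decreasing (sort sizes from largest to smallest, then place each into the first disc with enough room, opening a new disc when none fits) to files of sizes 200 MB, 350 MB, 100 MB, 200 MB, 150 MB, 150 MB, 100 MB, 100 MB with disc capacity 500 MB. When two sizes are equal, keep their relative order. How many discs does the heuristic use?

3

Sorted descending: 350, 200, 200, 150, 150, 100, 100, 100.
  350 → disc 1 (new)  [load 350/500]
  200 → disc 2 (new)  [load 200/500]
  200 → disc 2  [load 400/500]
  150 → disc 1  [load 500/500]
  150 → disc 3 (new)  [load 150/500]
  100 → disc 2  [load 500/500]
  100 → disc 3  [load 250/500]
  100 → disc 3  [load 350/500]
3 discs opened.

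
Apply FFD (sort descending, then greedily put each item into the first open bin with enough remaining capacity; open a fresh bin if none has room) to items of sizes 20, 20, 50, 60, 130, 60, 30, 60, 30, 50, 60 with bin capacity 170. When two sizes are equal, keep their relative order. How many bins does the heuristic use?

Sorted descending: 130, 60, 60, 60, 60, 50, 50, 30, 30, 20, 20.
  130 → bin 1 (new)  [load 130/170]
  60 → bin 2 (new)  [load 60/170]
  60 → bin 2  [load 120/170]
  60 → bin 3 (new)  [load 60/170]
  60 → bin 3  [load 120/170]
  50 → bin 2  [load 170/170]
  50 → bin 3  [load 170/170]
  30 → bin 1  [load 160/170]
  30 → bin 4 (new)  [load 30/170]
  20 → bin 4  [load 50/170]
  20 → bin 4  [load 70/170]
4 bins opened.

4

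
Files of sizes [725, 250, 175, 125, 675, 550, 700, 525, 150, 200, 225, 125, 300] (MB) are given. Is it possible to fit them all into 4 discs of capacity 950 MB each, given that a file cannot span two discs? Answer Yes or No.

No

Total = 4725 MB; ⌈4725/950⌉ = 5.
At least 5 discs are required, but only 4 are allowed.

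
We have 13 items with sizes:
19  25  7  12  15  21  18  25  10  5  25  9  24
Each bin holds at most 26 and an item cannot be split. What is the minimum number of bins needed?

9

Total = 25 + 25 + 25 + 24 + 21 + 19 + 18 + 15 + 12 + 10 + 9 + 7 + 5 = 215.
Lower bound: ⌈215/26⌉ = 9 bins.
A packing using 9 bins:
  bin 1: 25 = 25
  bin 2: 25 = 25
  bin 3: 25 = 25
  bin 4: 24 = 24
  bin 5: 21 + 5 = 26
  bin 6: 19 + 7 = 26
  bin 7: 18 = 18
  bin 8: 15 + 10 = 25
  bin 9: 12 + 9 = 21
This matches the lower bound, so 9 is optimal.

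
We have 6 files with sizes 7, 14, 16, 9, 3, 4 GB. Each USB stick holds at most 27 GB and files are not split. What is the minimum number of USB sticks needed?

2

Total = 16 + 14 + 9 + 7 + 4 + 3 = 53 GB.
Lower bound: ⌈53/27⌉ = 2 USB sticks.
A packing using 2 USB sticks:
  USB stick 1: 16 + 7 + 4 = 27
  USB stick 2: 14 + 9 + 3 = 26
This matches the lower bound, so 2 is optimal.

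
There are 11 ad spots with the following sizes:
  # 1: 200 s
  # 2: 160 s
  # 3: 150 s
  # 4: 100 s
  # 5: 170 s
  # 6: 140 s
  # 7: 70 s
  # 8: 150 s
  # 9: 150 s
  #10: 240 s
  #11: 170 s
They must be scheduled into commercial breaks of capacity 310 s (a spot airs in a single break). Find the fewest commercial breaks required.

6

Total = 240 + 200 + 170 + 170 + 160 + 150 + 150 + 150 + 140 + 100 + 70 = 1700 s.
Lower bound: ⌈1700/310⌉ = 6 commercial breaks.
A packing using 6 commercial breaks:
  break 1: 240 + 70 = 310
  break 2: 200 + 100 = 300
  break 3: 170 + 140 = 310
  break 4: 170 = 170
  break 5: 160 + 150 = 310
  break 6: 150 + 150 = 300
This matches the lower bound, so 6 is optimal.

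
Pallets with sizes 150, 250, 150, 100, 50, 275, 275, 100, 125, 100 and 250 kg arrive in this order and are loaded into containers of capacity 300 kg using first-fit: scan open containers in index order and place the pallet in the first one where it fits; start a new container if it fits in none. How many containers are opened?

7

  150 → container 1 (new)  [load 150/300]
  250 → container 2 (new)  [load 250/300]
  150 → container 1  [load 300/300]
  100 → container 3 (new)  [load 100/300]
  50 → container 2  [load 300/300]
  275 → container 4 (new)  [load 275/300]
  275 → container 5 (new)  [load 275/300]
  100 → container 3  [load 200/300]
  125 → container 6 (new)  [load 125/300]
  100 → container 3  [load 300/300]
  250 → container 7 (new)  [load 250/300]
7 containers opened.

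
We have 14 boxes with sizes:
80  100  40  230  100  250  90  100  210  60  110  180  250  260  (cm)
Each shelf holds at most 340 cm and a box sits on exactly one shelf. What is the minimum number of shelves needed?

Total = 260 + 250 + 250 + 230 + 210 + 180 + 110 + 100 + 100 + 100 + 90 + 80 + 60 + 40 = 2060 cm.
Lower bound: ⌈2060/340⌉ = 7 shelves.
A packing using 7 shelves:
  shelf 1: 260 + 80 = 340
  shelf 2: 250 + 90 = 340
  shelf 3: 250 + 60 = 310
  shelf 4: 230 + 110 = 340
  shelf 5: 210 + 100 = 310
  shelf 6: 180 + 100 + 40 = 320
  shelf 7: 100 = 100
This matches the lower bound, so 7 is optimal.

7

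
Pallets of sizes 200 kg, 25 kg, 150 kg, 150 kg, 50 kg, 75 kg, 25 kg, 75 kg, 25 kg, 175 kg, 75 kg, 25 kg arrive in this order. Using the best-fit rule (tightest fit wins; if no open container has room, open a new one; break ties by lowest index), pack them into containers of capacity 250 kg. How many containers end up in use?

  200 → container 1 (new)  [load 200/250]
  25 → container 1  [load 225/250]
  150 → container 2 (new)  [load 150/250]
  150 → container 3 (new)  [load 150/250]
  50 → container 2  [load 200/250]
  75 → container 3  [load 225/250]
  25 → container 1  [load 250/250]
  75 → container 4 (new)  [load 75/250]
  25 → container 3  [load 250/250]
  175 → container 4  [load 250/250]
  75 → container 5 (new)  [load 75/250]
  25 → container 2  [load 225/250]
5 containers opened.

5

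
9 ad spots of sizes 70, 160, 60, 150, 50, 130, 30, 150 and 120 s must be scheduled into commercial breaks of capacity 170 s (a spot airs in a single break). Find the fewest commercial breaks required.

6

Total = 160 + 150 + 150 + 130 + 120 + 70 + 60 + 50 + 30 = 920 s.
Lower bound: ⌈920/170⌉ = 6 commercial breaks.
A packing using 6 commercial breaks:
  break 1: 160 = 160
  break 2: 150 = 150
  break 3: 150 = 150
  break 4: 130 + 30 = 160
  break 5: 120 + 50 = 170
  break 6: 70 + 60 = 130
This matches the lower bound, so 6 is optimal.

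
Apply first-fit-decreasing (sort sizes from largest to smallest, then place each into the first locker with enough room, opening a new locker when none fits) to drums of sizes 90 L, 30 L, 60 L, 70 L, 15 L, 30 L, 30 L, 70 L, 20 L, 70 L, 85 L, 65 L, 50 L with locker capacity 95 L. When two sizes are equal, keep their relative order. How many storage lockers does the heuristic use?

Sorted descending: 90, 85, 70, 70, 70, 65, 60, 50, 30, 30, 30, 20, 15.
  90 → locker 1 (new)  [load 90/95]
  85 → locker 2 (new)  [load 85/95]
  70 → locker 3 (new)  [load 70/95]
  70 → locker 4 (new)  [load 70/95]
  70 → locker 5 (new)  [load 70/95]
  65 → locker 6 (new)  [load 65/95]
  60 → locker 7 (new)  [load 60/95]
  50 → locker 8 (new)  [load 50/95]
  30 → locker 6  [load 95/95]
  30 → locker 7  [load 90/95]
  30 → locker 8  [load 80/95]
  20 → locker 3  [load 90/95]
  15 → locker 4  [load 85/95]
8 storage lockers opened.

8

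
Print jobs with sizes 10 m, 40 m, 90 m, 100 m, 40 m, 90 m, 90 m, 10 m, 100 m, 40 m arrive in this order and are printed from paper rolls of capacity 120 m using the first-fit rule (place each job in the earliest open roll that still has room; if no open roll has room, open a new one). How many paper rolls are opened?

  10 → roll 1 (new)  [load 10/120]
  40 → roll 1  [load 50/120]
  90 → roll 2 (new)  [load 90/120]
  100 → roll 3 (new)  [load 100/120]
  40 → roll 1  [load 90/120]
  90 → roll 4 (new)  [load 90/120]
  90 → roll 5 (new)  [load 90/120]
  10 → roll 1  [load 100/120]
  100 → roll 6 (new)  [load 100/120]
  40 → roll 7 (new)  [load 40/120]
7 paper rolls opened.

7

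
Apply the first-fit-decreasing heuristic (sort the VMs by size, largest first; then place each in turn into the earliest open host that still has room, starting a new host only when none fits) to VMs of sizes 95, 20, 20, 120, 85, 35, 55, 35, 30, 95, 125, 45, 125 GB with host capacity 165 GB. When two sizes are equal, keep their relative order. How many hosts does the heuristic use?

Sorted descending: 125, 125, 120, 95, 95, 85, 55, 45, 35, 35, 30, 20, 20.
  125 → host 1 (new)  [load 125/165]
  125 → host 2 (new)  [load 125/165]
  120 → host 3 (new)  [load 120/165]
  95 → host 4 (new)  [load 95/165]
  95 → host 5 (new)  [load 95/165]
  85 → host 6 (new)  [load 85/165]
  55 → host 4  [load 150/165]
  45 → host 3  [load 165/165]
  35 → host 1  [load 160/165]
  35 → host 2  [load 160/165]
  30 → host 5  [load 125/165]
  20 → host 5  [load 145/165]
  20 → host 5  [load 165/165]
6 hosts opened.

6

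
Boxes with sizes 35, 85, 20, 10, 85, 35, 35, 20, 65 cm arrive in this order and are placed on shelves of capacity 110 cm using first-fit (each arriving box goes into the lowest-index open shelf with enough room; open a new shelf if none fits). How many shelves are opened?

4

  35 → shelf 1 (new)  [load 35/110]
  85 → shelf 2 (new)  [load 85/110]
  20 → shelf 1  [load 55/110]
  10 → shelf 1  [load 65/110]
  85 → shelf 3 (new)  [load 85/110]
  35 → shelf 1  [load 100/110]
  35 → shelf 4 (new)  [load 35/110]
  20 → shelf 2  [load 105/110]
  65 → shelf 4  [load 100/110]
4 shelves opened.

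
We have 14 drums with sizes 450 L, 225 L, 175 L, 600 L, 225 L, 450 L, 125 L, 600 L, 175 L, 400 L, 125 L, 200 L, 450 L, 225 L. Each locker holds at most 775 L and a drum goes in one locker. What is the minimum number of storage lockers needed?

Total = 600 + 600 + 450 + 450 + 450 + 400 + 225 + 225 + 225 + 200 + 175 + 175 + 125 + 125 = 4425 L.
Lower bound: ⌈4425/775⌉ = 6 storage lockers.
A packing using 6 storage lockers:
  locker 1: 600 + 175 = 775
  locker 2: 600 + 175 = 775
  locker 3: 450 + 225 = 675
  locker 4: 450 + 225 = 675
  locker 5: 450 + 200 + 125 = 775
  locker 6: 400 + 225 + 125 = 750
This matches the lower bound, so 6 is optimal.

6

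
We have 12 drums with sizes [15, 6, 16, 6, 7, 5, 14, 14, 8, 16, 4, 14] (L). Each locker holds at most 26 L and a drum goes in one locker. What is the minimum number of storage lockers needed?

6

Total = 16 + 16 + 15 + 14 + 14 + 14 + 8 + 7 + 6 + 6 + 5 + 4 = 125 L.
Lower bound: ⌈125/26⌉ = 5 storage lockers.
Also, 6 drums each exceed 13 L, and no two of those can share a locker, so at least 6 storage lockers are needed.
A packing using 6 storage lockers:
  locker 1: 16 + 8 = 24
  locker 2: 16 + 7 = 23
  locker 3: 15 + 6 + 5 = 26
  locker 4: 14 + 6 + 4 = 24
  locker 5: 14 = 14
  locker 6: 14 = 14
This matches the lower bound, so 6 is optimal.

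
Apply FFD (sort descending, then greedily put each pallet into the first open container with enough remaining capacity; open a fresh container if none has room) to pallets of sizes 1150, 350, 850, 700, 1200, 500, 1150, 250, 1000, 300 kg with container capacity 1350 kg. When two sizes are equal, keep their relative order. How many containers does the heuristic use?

Sorted descending: 1200, 1150, 1150, 1000, 850, 700, 500, 350, 300, 250.
  1200 → container 1 (new)  [load 1200/1350]
  1150 → container 2 (new)  [load 1150/1350]
  1150 → container 3 (new)  [load 1150/1350]
  1000 → container 4 (new)  [load 1000/1350]
  850 → container 5 (new)  [load 850/1350]
  700 → container 6 (new)  [load 700/1350]
  500 → container 5  [load 1350/1350]
  350 → container 4  [load 1350/1350]
  300 → container 6  [load 1000/1350]
  250 → container 6  [load 1250/1350]
6 containers opened.

6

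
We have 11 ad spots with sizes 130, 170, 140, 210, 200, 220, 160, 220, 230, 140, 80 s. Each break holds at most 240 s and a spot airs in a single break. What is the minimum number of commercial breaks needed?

10

Total = 230 + 220 + 220 + 210 + 200 + 170 + 160 + 140 + 140 + 130 + 80 = 1900 s.
Lower bound: ⌈1900/240⌉ = 8 commercial breaks.
Also, 10 ad spots each exceed 120 s, and no two of those can share a break, so at least 10 commercial breaks are needed.
A packing using 10 commercial breaks:
  break 1: 230 = 230
  break 2: 220 = 220
  break 3: 220 = 220
  break 4: 210 = 210
  break 5: 200 = 200
  break 6: 170 = 170
  break 7: 160 + 80 = 240
  break 8: 140 = 140
  break 9: 140 = 140
  break 10: 130 = 130
This matches the lower bound, so 10 is optimal.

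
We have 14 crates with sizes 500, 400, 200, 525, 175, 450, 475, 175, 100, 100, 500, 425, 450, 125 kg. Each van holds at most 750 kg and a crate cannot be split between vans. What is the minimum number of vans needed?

8

Total = 525 + 500 + 500 + 475 + 450 + 450 + 425 + 400 + 200 + 175 + 175 + 125 + 100 + 100 = 4600 kg.
Lower bound: ⌈4600/750⌉ = 7 vans.
Also, 8 crates each exceed 375 kg, and no two of those can share a van, so at least 8 vans are needed.
A packing using 8 vans:
  van 1: 525 + 200 = 725
  van 2: 500 + 175 = 675
  van 3: 500 + 175 = 675
  van 4: 475 + 125 + 100 = 700
  van 5: 450 + 100 = 550
  van 6: 450 = 450
  van 7: 425 = 425
  van 8: 400 = 400
This matches the lower bound, so 8 is optimal.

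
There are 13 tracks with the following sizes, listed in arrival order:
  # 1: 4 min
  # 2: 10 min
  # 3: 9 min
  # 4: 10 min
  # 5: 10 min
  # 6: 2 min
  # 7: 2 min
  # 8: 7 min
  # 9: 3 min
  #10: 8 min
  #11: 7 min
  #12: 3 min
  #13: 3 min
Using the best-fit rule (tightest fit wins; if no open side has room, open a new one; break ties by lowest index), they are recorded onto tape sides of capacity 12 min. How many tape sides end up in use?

7

  4 → side 1 (new)  [load 4/12]
  10 → side 2 (new)  [load 10/12]
  9 → side 3 (new)  [load 9/12]
  10 → side 4 (new)  [load 10/12]
  10 → side 5 (new)  [load 10/12]
  2 → side 2  [load 12/12]
  2 → side 4  [load 12/12]
  7 → side 1  [load 11/12]
  3 → side 3  [load 12/12]
  8 → side 6 (new)  [load 8/12]
  7 → side 7 (new)  [load 7/12]
  3 → side 6  [load 11/12]
  3 → side 7  [load 10/12]
7 tape sides opened.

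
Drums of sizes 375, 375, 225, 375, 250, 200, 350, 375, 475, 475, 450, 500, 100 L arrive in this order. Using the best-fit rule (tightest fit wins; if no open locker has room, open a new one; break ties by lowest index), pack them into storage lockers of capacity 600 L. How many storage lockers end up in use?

  375 → locker 1 (new)  [load 375/600]
  375 → locker 2 (new)  [load 375/600]
  225 → locker 1  [load 600/600]
  375 → locker 3 (new)  [load 375/600]
  250 → locker 4 (new)  [load 250/600]
  200 → locker 2  [load 575/600]
  350 → locker 4  [load 600/600]
  375 → locker 5 (new)  [load 375/600]
  475 → locker 6 (new)  [load 475/600]
  475 → locker 7 (new)  [load 475/600]
  450 → locker 8 (new)  [load 450/600]
  500 → locker 9 (new)  [load 500/600]
  100 → locker 9  [load 600/600]
9 storage lockers opened.

9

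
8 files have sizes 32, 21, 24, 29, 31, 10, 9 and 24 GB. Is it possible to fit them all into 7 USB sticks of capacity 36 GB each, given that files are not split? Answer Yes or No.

A valid assignment using 6 USB sticks:
  USB stick 1: 32 = 32
  USB stick 2: 31 = 31
  USB stick 3: 29 = 29
  USB stick 4: 24 + 10 = 34
  USB stick 5: 24 + 9 = 33
  USB stick 6: 21 = 21
That uses only 6 ≤ 7, so 7 USB sticks are enough.

Yes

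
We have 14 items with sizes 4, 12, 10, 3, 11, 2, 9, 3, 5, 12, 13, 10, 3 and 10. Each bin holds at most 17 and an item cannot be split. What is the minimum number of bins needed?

8

Total = 13 + 12 + 12 + 11 + 10 + 10 + 10 + 9 + 5 + 4 + 3 + 3 + 3 + 2 = 107.
Lower bound: ⌈107/17⌉ = 7 bins.
Also, 8 items each exceed 17/2, and no two of those can share a bin, so at least 8 bins are needed.
A packing using 8 bins:
  bin 1: 13 + 4 = 17
  bin 2: 12 + 5 = 17
  bin 3: 12 + 3 + 2 = 17
  bin 4: 11 + 3 + 3 = 17
  bin 5: 10 = 10
  bin 6: 10 = 10
  bin 7: 10 = 10
  bin 8: 9 = 9
This matches the lower bound, so 8 is optimal.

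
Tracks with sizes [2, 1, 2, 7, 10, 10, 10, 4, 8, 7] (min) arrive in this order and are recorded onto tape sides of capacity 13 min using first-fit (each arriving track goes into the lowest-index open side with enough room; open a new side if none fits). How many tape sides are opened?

6

  2 → side 1 (new)  [load 2/13]
  1 → side 1  [load 3/13]
  2 → side 1  [load 5/13]
  7 → side 1  [load 12/13]
  10 → side 2 (new)  [load 10/13]
  10 → side 3 (new)  [load 10/13]
  10 → side 4 (new)  [load 10/13]
  4 → side 5 (new)  [load 4/13]
  8 → side 5  [load 12/13]
  7 → side 6 (new)  [load 7/13]
6 tape sides opened.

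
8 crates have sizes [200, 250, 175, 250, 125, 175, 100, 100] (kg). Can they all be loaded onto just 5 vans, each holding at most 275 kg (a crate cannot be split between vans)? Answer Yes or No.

No

Total = 1375 kg; ⌈1375/275⌉ = 5.
The bound of 5 does not rule out 5, but exhaustive search shows no assignment into 5 vans of capacity 275 kg exists — the minimum is 6.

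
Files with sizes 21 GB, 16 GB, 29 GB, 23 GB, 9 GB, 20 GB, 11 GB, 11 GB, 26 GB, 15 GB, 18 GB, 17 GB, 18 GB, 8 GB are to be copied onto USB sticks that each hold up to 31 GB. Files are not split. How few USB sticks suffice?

Total = 29 + 26 + 23 + 21 + 20 + 18 + 18 + 17 + 16 + 15 + 11 + 11 + 9 + 8 = 242 GB.
Lower bound: ⌈242/31⌉ = 8 USB sticks.
Also, 9 files each exceed 31/2 GB, and no two of those can share a USB stick, so at least 9 USB sticks are needed.
A packing using 9 USB sticks:
  USB stick 1: 29 = 29
  USB stick 2: 26 = 26
  USB stick 3: 23 + 8 = 31
  USB stick 4: 21 + 9 = 30
  USB stick 5: 20 + 11 = 31
  USB stick 6: 18 + 11 = 29
  USB stick 7: 18 = 18
  USB stick 8: 17 = 17
  USB stick 9: 16 + 15 = 31
This matches the lower bound, so 9 is optimal.

9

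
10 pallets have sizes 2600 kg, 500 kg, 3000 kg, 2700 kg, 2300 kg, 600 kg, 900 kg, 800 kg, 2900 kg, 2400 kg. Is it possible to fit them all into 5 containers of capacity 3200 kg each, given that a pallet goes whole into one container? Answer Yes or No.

Total = 18700 kg; ⌈18700/3200⌉ = 6.
At least 6 containers are required, but only 5 are allowed.

No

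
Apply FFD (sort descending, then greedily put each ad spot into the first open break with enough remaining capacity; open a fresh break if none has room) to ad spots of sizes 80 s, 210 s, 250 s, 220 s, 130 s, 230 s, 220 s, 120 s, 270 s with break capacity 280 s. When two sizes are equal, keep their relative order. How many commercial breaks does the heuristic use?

8

Sorted descending: 270, 250, 230, 220, 220, 210, 130, 120, 80.
  270 → break 1 (new)  [load 270/280]
  250 → break 2 (new)  [load 250/280]
  230 → break 3 (new)  [load 230/280]
  220 → break 4 (new)  [load 220/280]
  220 → break 5 (new)  [load 220/280]
  210 → break 6 (new)  [load 210/280]
  130 → break 7 (new)  [load 130/280]
  120 → break 7  [load 250/280]
  80 → break 8 (new)  [load 80/280]
8 commercial breaks opened.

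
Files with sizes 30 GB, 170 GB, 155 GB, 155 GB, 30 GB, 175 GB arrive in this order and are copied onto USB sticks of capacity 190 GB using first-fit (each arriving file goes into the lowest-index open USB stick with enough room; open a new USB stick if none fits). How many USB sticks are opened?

4

  30 → USB stick 1 (new)  [load 30/190]
  170 → USB stick 2 (new)  [load 170/190]
  155 → USB stick 1  [load 185/190]
  155 → USB stick 3 (new)  [load 155/190]
  30 → USB stick 3  [load 185/190]
  175 → USB stick 4 (new)  [load 175/190]
4 USB sticks opened.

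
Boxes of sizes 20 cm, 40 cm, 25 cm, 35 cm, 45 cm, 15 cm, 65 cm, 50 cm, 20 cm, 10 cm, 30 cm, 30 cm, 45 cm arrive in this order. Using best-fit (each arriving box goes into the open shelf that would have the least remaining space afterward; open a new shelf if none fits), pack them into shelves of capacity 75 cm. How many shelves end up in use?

  20 → shelf 1 (new)  [load 20/75]
  40 → shelf 1  [load 60/75]
  25 → shelf 2 (new)  [load 25/75]
  35 → shelf 2  [load 60/75]
  45 → shelf 3 (new)  [load 45/75]
  15 → shelf 1  [load 75/75]
  65 → shelf 4 (new)  [load 65/75]
  50 → shelf 5 (new)  [load 50/75]
  20 → shelf 5  [load 70/75]
  10 → shelf 4  [load 75/75]
  30 → shelf 3  [load 75/75]
  30 → shelf 6 (new)  [load 30/75]
  45 → shelf 6  [load 75/75]
6 shelves opened.

6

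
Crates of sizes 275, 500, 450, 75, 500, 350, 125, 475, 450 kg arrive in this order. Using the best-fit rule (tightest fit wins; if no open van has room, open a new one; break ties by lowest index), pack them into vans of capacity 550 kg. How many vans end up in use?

7

  275 → van 1 (new)  [load 275/550]
  500 → van 2 (new)  [load 500/550]
  450 → van 3 (new)  [load 450/550]
  75 → van 3  [load 525/550]
  500 → van 4 (new)  [load 500/550]
  350 → van 5 (new)  [load 350/550]
  125 → van 5  [load 475/550]
  475 → van 6 (new)  [load 475/550]
  450 → van 7 (new)  [load 450/550]
7 vans opened.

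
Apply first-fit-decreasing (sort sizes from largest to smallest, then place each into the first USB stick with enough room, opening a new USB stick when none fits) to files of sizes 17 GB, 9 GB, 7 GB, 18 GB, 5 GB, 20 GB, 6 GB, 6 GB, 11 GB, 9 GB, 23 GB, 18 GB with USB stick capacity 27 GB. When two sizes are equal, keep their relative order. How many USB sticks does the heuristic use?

6

Sorted descending: 23, 20, 18, 18, 17, 11, 9, 9, 7, 6, 6, 5.
  23 → USB stick 1 (new)  [load 23/27]
  20 → USB stick 2 (new)  [load 20/27]
  18 → USB stick 3 (new)  [load 18/27]
  18 → USB stick 4 (new)  [load 18/27]
  17 → USB stick 5 (new)  [load 17/27]
  11 → USB stick 6 (new)  [load 11/27]
  9 → USB stick 3  [load 27/27]
  9 → USB stick 4  [load 27/27]
  7 → USB stick 2  [load 27/27]
  6 → USB stick 5  [load 23/27]
  6 → USB stick 6  [load 17/27]
  5 → USB stick 6  [load 22/27]
6 USB sticks opened.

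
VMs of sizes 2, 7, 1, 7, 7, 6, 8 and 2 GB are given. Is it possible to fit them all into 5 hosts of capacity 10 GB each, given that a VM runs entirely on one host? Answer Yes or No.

A valid assignment using 5 hosts:
  host 1: 8 + 2 = 10
  host 2: 7 + 2 + 1 = 10
  host 3: 7 = 7
  host 4: 7 = 7
  host 5: 6 = 6
Every load is within 10 GB, so 5 hosts suffice.

Yes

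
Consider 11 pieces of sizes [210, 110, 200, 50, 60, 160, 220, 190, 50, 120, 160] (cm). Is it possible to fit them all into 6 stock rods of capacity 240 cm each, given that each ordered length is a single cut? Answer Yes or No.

No

Total = 1530 cm; ⌈1530/240⌉ = 7.
At least 7 stock rods are required, but only 6 are allowed.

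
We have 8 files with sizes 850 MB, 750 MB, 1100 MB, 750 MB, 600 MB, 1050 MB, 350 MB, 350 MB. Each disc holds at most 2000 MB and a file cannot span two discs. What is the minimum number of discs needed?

3

Total = 1100 + 1050 + 850 + 750 + 750 + 600 + 350 + 350 = 5800 MB.
Lower bound: ⌈5800/2000⌉ = 3 discs.
A packing using 3 discs:
  disc 1: 1100 + 850 = 1950
  disc 2: 1050 + 600 + 350 = 2000
  disc 3: 750 + 750 + 350 = 1850
This matches the lower bound, so 3 is optimal.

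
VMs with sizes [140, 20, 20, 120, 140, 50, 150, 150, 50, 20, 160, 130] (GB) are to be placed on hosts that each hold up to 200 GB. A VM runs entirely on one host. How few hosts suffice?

Total = 160 + 150 + 150 + 140 + 140 + 130 + 120 + 50 + 50 + 20 + 20 + 20 = 1150 GB.
Lower bound: ⌈1150/200⌉ = 6 hosts.
Also, 7 VMs each exceed 100 GB, and no two of those can share a host, so at least 7 hosts are needed.
A packing using 7 hosts:
  host 1: 160 + 20 + 20 = 200
  host 2: 150 + 50 = 200
  host 3: 150 + 50 = 200
  host 4: 140 + 20 = 160
  host 5: 140 = 140
  host 6: 130 = 130
  host 7: 120 = 120
This matches the lower bound, so 7 is optimal.

7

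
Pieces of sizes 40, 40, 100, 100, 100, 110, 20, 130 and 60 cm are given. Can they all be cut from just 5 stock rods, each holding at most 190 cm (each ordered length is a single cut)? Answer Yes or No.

A valid assignment using 5 stock rods:
  stock rod 1: 130 + 60 = 190
  stock rod 2: 110 + 40 + 40 = 190
  stock rod 3: 100 + 20 = 120
  stock rod 4: 100 = 100
  stock rod 5: 100 = 100
Every load is within 190 cm, so 5 stock rods suffice.

Yes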